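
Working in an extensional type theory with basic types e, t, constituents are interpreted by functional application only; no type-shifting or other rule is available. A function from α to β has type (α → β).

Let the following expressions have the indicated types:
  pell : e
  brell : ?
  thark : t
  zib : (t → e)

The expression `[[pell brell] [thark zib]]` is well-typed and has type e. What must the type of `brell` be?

(e → (e → e))

At [[pell brell] [thark zib]] (required: e): [thark zib] is e, which is not a function with range e; hence [pell brell] is the functor — type (e → e).
At [pell brell] (required: (e → e)): pell is e, which is not a function with range (e → e); hence brell is the functor — type (e → (e → e)).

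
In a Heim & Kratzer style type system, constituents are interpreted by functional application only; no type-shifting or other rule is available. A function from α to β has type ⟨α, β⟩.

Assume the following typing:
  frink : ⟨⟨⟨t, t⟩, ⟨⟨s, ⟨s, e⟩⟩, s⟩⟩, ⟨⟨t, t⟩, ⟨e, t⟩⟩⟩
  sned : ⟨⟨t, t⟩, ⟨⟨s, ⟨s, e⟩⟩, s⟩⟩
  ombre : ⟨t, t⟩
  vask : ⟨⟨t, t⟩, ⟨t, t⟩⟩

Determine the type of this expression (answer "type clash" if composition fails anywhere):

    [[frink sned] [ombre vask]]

[frink sned]: frink is ⟨⟨⟨t, t⟩, ⟨⟨s, ⟨s, e⟩⟩, s⟩⟩, ⟨⟨t, t⟩, ⟨e, t⟩⟩⟩, sned is ⟨⟨t, t⟩, ⟨⟨s, ⟨s, e⟩⟩, s⟩⟩; result ⟨⟨t, t⟩, ⟨e, t⟩⟩.
[ombre vask]: vask is ⟨⟨t, t⟩, ⟨t, t⟩⟩, ombre is ⟨t, t⟩; result ⟨t, t⟩.
[[frink sned] [ombre vask]]: [frink sned] is ⟨⟨t, t⟩, ⟨e, t⟩⟩, [ombre vask] is ⟨t, t⟩; result ⟨e, t⟩.

⟨e, t⟩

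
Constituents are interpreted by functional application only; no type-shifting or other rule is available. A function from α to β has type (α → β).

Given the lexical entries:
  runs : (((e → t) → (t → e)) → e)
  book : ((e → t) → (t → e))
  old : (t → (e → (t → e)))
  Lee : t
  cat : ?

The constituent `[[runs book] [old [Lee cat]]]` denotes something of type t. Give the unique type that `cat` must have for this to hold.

(t → ((t → (e → (t → e))) → (e → t)))

[[runs book] [old [Lee cat]]] is required to be t. [runs book] : e cannot yield t as functor, so [old [Lee cat]] : (e → t).
[old [Lee cat]] is required to be (e → t). old : (t → (e → (t → e))) cannot yield (e → t) as functor, so [Lee cat] : ((t → (e → (t → e))) → (e → t)).
[Lee cat] is required to be ((t → (e → (t → e))) → (e → t)). Lee : t cannot yield ((t → (e → (t → e))) → (e → t)) as functor, so cat : (t → ((t → (e → (t → e))) → (e → t))).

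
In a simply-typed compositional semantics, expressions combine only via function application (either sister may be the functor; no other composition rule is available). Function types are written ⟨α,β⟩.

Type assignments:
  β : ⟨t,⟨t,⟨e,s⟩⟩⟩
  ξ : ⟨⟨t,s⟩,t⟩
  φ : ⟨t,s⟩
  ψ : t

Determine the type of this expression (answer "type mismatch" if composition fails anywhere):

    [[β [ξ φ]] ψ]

At [ξ φ], ξ : ⟨⟨t,s⟩,t⟩ takes φ : ⟨t,s⟩, giving t.
At [β [ξ φ]], β : ⟨t,⟨t,⟨e,s⟩⟩⟩ takes [ξ φ] : t, giving ⟨t,⟨e,s⟩⟩.
At [[β [ξ φ]] ψ], [β [ξ φ]] : ⟨t,⟨e,s⟩⟩ takes ψ : t, giving ⟨e,s⟩.

⟨e,s⟩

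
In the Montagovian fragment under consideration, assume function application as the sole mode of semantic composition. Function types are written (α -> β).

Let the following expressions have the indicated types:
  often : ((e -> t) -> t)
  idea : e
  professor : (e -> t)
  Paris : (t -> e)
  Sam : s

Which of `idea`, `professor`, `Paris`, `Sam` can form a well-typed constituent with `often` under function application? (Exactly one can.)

professor

idea : e — often needs (e -> t); idea needs nothing (atomic); neither fits.
professor — combines: often : ((e -> t) -> t) takes professor : (e -> t) as argument, giving t.
Paris : (t -> e) — often needs (e -> t); Paris needs t; neither fits.
Sam : s — often needs (e -> t); Sam needs nothing (atomic); neither fits.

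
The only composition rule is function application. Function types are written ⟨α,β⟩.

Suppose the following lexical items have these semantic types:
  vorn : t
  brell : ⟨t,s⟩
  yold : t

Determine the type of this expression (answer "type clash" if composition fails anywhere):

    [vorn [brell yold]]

[brell yold]: brell is ⟨t,s⟩, yold is t; result s.
[vorn [brell yold]]: t with s — neither is a function whose domain matches the other; composition fails here.

type clash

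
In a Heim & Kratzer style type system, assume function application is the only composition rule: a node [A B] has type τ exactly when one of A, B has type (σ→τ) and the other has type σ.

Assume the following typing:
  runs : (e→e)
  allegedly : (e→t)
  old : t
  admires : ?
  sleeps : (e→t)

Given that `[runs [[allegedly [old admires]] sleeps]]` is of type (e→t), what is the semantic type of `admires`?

(t→((e→t)→((e→t)→((e→e)→(e→t)))))

[runs [[allegedly [old admires]] sleeps]] is required to be (e→t). runs : (e→e) cannot yield (e→t) as functor, so [[allegedly [old admires]] sleeps] : ((e→e)→(e→t)).
[[allegedly [old admires]] sleeps] is required to be ((e→e)→(e→t)). sleeps : (e→t) cannot yield ((e→e)→(e→t)) as functor, so [allegedly [old admires]] : ((e→t)→((e→e)→(e→t))).
[allegedly [old admires]] is required to be ((e→t)→((e→e)→(e→t))). allegedly : (e→t) cannot yield ((e→t)→((e→e)→(e→t))) as functor, so [old admires] : ((e→t)→((e→t)→((e→e)→(e→t)))).
[old admires] is required to be ((e→t)→((e→t)→((e→e)→(e→t)))). old : t cannot yield ((e→t)→((e→t)→((e→e)→(e→t)))) as functor, so admires : (t→((e→t)→((e→t)→((e→e)→(e→t))))).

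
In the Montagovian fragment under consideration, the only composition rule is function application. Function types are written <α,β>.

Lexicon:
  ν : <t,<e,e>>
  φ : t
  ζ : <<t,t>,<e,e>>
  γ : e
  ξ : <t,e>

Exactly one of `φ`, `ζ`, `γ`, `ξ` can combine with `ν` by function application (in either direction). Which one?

φ

φ — combines: ν : <t,<e,e>> takes φ : t as argument, giving <e,e>.
ζ : <<t,t>,<e,e>> — neither side's domain matches the other.
γ : e — neither side's domain matches the other.
ξ : <t,e> — neither side's domain matches the other.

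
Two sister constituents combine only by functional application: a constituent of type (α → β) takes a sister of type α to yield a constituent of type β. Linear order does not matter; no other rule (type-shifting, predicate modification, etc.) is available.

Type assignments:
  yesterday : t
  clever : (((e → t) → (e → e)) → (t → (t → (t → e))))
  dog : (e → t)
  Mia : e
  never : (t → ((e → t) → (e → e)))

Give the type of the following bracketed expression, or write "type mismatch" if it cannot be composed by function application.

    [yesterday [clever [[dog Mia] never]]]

(t → (t → e))

[dog Mia]: dog is (e → t), Mia is e; result t.
[[dog Mia] never]: never is (t → ((e → t) → (e → e))), [dog Mia] is t; result ((e → t) → (e → e)).
[clever [[dog Mia] never]]: clever is (((e → t) → (e → e)) → (t → (t → (t → e)))), [[dog Mia] never] is ((e → t) → (e → e)); result (t → (t → (t → e))).
[yesterday [clever [[dog Mia] never]]]: [clever [[dog Mia] never]] is (t → (t → (t → e))), yesterday is t; result (t → (t → e)).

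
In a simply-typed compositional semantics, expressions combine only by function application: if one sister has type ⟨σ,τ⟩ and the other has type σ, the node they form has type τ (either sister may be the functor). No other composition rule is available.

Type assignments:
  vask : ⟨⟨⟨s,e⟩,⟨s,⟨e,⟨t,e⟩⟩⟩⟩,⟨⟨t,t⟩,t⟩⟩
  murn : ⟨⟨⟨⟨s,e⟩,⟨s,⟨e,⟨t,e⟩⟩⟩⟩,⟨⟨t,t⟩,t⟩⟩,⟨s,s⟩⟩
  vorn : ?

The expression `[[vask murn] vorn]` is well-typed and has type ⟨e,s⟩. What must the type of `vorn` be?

[[vask murn] vorn] must have type ⟨e,s⟩. The sister [vask murn] has type ⟨s,s⟩; that is not a function onto ⟨e,s⟩, so vorn must be the functor, of type ⟨⟨s,s⟩,⟨e,s⟩⟩.

⟨⟨s,s⟩,⟨e,s⟩⟩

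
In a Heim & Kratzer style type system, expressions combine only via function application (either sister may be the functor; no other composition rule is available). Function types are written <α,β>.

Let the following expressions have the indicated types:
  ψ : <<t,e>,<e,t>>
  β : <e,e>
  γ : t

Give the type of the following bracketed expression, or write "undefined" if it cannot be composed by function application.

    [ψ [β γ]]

undefined

[β γ]: <e,e> and t cannot combine by function application — type clash.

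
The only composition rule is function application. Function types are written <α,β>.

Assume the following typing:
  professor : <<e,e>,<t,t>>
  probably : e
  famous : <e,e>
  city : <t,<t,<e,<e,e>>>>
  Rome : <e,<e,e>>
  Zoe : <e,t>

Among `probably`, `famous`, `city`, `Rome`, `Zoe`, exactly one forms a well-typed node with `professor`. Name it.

famous

probably : e — professor needs <e,e>; probably needs nothing (atomic); neither fits.
famous — combines: professor : <<e,e>,<t,t>> takes famous : <e,e> as argument, giving <t,t>.
city : <t,<t,<e,<e,e>>>> — professor needs <e,e>; city needs t; neither fits.
Rome : <e,<e,e>> — professor needs <e,e>; Rome needs e; neither fits.
Zoe : <e,t> — professor needs <e,e>; Zoe needs e; neither fits.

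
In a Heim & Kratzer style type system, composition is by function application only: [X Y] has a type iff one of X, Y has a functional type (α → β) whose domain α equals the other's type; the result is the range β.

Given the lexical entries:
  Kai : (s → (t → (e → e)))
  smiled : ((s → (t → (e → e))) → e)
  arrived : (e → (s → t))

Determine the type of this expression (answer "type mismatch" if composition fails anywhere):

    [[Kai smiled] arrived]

[Kai smiled]: smiled is ((s → (t → (e → e))) → e), Kai is (s → (t → (e → e))); result e.
[[Kai smiled] arrived]: arrived is (e → (s → t)), [Kai smiled] is e; result (s → t).

(s → t)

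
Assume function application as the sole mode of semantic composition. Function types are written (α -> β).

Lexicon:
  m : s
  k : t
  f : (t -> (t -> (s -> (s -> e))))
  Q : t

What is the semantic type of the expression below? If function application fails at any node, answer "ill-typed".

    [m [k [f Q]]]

(s -> e)

[f Q]: functor f : (t -> (t -> (s -> (s -> e)))), argument Q : t; result (t -> (s -> (s -> e))).
[k [f Q]]: functor [f Q] : (t -> (s -> (s -> e))), argument k : t; result (s -> (s -> e)).
[m [k [f Q]]]: functor [k [f Q]] : (s -> (s -> e)), argument m : s; result (s -> e).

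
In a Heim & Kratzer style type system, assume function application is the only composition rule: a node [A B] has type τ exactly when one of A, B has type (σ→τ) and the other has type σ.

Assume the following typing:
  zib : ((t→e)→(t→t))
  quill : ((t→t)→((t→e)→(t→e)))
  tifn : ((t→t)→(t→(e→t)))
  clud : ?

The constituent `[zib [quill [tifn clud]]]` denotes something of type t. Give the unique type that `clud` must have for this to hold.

For [zib [quill [tifn clud]]] to have type t with zib of type ((t→e)→(t→t)), [quill [tifn clud]] must be the function: [quill [tifn clud]] : (((t→e)→(t→t))→t).
For [quill [tifn clud]] to have type (((t→e)→(t→t))→t) with quill of type ((t→t)→((t→e)→(t→e))), [tifn clud] must be the function: [tifn clud] : (((t→t)→((t→e)→(t→e)))→(((t→e)→(t→t))→t)).
For [tifn clud] to have type (((t→t)→((t→e)→(t→e)))→(((t→e)→(t→t))→t)) with tifn of type ((t→t)→(t→(e→t))), clud must be the function: clud : (((t→t)→(t→(e→t)))→(((t→t)→((t→e)→(t→e)))→(((t→e)→(t→t))→t))).

(((t→t)→(t→(e→t)))→(((t→t)→((t→e)→(t→e)))→(((t→e)→(t→t))→t)))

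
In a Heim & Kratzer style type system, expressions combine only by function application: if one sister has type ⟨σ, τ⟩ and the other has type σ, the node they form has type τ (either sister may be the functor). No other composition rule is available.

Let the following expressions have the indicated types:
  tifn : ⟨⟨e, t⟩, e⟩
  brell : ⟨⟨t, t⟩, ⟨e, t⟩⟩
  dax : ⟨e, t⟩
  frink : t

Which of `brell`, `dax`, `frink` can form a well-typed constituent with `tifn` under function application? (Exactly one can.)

dax

brell : ⟨⟨t, t⟩, ⟨e, t⟩⟩ — tifn needs ⟨e, t⟩; brell needs ⟨t, t⟩; neither fits.
dax — combines: tifn : ⟨⟨e, t⟩, e⟩ takes dax : ⟨e, t⟩ as argument, giving e.
frink : t — tifn needs ⟨e, t⟩; frink needs nothing (atomic); neither fits.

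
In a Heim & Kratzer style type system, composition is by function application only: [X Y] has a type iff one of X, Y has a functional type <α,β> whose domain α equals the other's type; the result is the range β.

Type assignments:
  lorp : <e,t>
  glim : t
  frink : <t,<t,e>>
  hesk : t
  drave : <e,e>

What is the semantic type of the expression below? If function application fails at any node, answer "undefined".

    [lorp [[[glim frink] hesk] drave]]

t

[glim frink]: <t,<t,e>> applied to t yields <t,e>.
[[glim frink] hesk]: <t,e> applied to t yields e.
[[[glim frink] hesk] drave]: <e,e> applied to e yields e.
[lorp [[[glim frink] hesk] drave]]: <e,t> applied to e yields t.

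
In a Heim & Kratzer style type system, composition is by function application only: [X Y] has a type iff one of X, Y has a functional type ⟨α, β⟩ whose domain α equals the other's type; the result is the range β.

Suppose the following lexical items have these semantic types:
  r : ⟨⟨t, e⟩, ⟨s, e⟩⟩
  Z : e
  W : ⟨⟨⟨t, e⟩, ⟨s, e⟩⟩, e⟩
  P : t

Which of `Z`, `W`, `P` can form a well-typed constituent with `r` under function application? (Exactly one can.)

W

Z : e — no; r wants ⟨t, e⟩, and Z wants nothing (atomic).
W — combines: W : ⟨⟨⟨t, e⟩, ⟨s, e⟩⟩, e⟩ takes r : ⟨⟨t, e⟩, ⟨s, e⟩⟩ as argument, giving e.
P : t — no; r wants ⟨t, e⟩, and P wants nothing (atomic).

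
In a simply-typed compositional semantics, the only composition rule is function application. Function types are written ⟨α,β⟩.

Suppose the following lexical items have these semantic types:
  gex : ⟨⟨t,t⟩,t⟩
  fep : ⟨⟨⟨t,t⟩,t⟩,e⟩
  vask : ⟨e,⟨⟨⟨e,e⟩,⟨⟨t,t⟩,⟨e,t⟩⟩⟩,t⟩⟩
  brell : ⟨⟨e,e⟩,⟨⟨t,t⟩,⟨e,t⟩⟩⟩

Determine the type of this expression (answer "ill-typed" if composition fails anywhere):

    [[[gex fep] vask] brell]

[gex fep]: ⟨⟨⟨t,t⟩,t⟩,e⟩ applied to ⟨⟨t,t⟩,t⟩ yields e.
[[gex fep] vask]: ⟨e,⟨⟨⟨e,e⟩,⟨⟨t,t⟩,⟨e,t⟩⟩⟩,t⟩⟩ applied to e yields ⟨⟨⟨e,e⟩,⟨⟨t,t⟩,⟨e,t⟩⟩⟩,t⟩.
[[[gex fep] vask] brell]: ⟨⟨⟨e,e⟩,⟨⟨t,t⟩,⟨e,t⟩⟩⟩,t⟩ applied to ⟨⟨e,e⟩,⟨⟨t,t⟩,⟨e,t⟩⟩⟩ yields t.

t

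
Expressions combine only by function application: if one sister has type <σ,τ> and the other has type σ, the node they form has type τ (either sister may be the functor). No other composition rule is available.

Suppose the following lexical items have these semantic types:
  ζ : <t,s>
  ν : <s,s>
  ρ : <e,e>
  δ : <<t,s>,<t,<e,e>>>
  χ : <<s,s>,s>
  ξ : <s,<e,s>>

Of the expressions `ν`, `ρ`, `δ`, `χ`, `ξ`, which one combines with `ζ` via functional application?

δ

ν : <s,s> — neither side's domain matches the other.
ρ : <e,e> — neither side's domain matches the other.
δ — combines: δ : <<t,s>,<t,<e,e>>> takes ζ : <t,s> as argument, giving <t,<e,e>>.
χ : <<s,s>,s> — neither side's domain matches the other.
ξ : <s,<e,s>> — neither side's domain matches the other.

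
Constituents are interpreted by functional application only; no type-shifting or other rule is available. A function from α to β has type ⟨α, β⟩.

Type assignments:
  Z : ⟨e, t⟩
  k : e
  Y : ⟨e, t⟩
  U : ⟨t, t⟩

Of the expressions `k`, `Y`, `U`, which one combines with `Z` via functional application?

k — combines: Z : ⟨e, t⟩ takes k : e as argument, giving t.
Y : ⟨e, t⟩ — no; Z wants e, and Y wants e.
U : ⟨t, t⟩ — no; Z wants e, and U wants t.

k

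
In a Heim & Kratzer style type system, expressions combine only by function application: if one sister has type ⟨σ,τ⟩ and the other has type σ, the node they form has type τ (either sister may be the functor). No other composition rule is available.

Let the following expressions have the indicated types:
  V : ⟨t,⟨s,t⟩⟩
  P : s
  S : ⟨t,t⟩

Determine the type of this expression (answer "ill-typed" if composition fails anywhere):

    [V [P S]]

[P S]: s with ⟨t,t⟩ — neither is a function whose domain matches the other; composition fails here.

ill-typed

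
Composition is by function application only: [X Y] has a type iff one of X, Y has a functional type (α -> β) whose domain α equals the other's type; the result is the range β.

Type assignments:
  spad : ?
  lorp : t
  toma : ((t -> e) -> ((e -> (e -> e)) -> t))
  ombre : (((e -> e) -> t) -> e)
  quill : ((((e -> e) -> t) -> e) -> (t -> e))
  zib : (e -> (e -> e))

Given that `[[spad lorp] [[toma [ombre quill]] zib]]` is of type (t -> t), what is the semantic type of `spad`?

(t -> (t -> (t -> t)))

[[spad lorp] [[toma [ombre quill]] zib]] must have type (t -> t). The sister [[toma [ombre quill]] zib] has type t; that is not a function onto (t -> t), so [spad lorp] must be the functor, of type (t -> (t -> t)).
[spad lorp] must have type (t -> (t -> t)). The sister lorp has type t; that is not a function onto (t -> (t -> t)), so spad must be the functor, of type (t -> (t -> (t -> t))).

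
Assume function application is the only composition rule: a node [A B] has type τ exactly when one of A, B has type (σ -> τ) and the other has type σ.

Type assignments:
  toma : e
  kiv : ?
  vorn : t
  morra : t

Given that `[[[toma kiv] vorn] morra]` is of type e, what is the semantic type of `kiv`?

(e -> (t -> (t -> e)))

[[[toma kiv] vorn] morra] is required to be e. morra : t cannot yield e as functor, so [[toma kiv] vorn] : (t -> e).
[[toma kiv] vorn] is required to be (t -> e). vorn : t cannot yield (t -> e) as functor, so [toma kiv] : (t -> (t -> e)).
[toma kiv] is required to be (t -> (t -> e)). toma : e cannot yield (t -> (t -> e)) as functor, so kiv : (e -> (t -> (t -> e))).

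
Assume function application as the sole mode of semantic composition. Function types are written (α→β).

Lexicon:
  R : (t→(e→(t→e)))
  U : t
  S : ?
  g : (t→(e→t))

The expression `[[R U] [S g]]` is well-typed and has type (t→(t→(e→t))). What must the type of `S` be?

At [[R U] [S g]] (required: (t→(t→(e→t)))): [R U] is (e→(t→e)), which is not a function with range (t→(t→(e→t))); hence [S g] is the functor — type ((e→(t→e))→(t→(t→(e→t)))).
At [S g] (required: ((e→(t→e))→(t→(t→(e→t))))): g is (t→(e→t)), which is not a function with range ((e→(t→e))→(t→(t→(e→t)))); hence S is the functor — type ((t→(e→t))→((e→(t→e))→(t→(t→(e→t))))).

((t→(e→t))→((e→(t→e))→(t→(t→(e→t)))))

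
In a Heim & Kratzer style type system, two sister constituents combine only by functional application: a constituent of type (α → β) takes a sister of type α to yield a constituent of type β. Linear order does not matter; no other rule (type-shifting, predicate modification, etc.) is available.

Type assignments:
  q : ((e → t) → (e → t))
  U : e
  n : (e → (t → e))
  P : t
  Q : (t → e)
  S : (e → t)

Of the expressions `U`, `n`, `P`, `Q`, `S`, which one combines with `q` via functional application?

U : e — no; q wants (e → t), and U wants nothing (atomic).
n : (e → (t → e)) — no; q wants (e → t), and n wants e.
P : t — no; q wants (e → t), and P wants nothing (atomic).
Q : (t → e) — no; q wants (e → t), and Q wants t.
S — combines: q : ((e → t) → (e → t)) takes S : (e → t) as argument, giving (e → t).

S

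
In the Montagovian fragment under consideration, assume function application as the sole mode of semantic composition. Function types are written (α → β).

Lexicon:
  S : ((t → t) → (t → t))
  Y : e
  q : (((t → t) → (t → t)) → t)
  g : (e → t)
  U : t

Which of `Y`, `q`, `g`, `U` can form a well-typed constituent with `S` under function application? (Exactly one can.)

q

Y : e — does not combine with S.
q — combines: q : (((t → t) → (t → t)) → t) takes S : ((t → t) → (t → t)) as argument, giving t.
g : (e → t) — does not combine with S.
U : t — does not combine with S.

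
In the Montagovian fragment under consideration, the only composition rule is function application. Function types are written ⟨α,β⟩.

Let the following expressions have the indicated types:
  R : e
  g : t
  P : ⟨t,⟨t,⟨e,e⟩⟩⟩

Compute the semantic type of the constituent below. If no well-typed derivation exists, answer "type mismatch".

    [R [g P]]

type mismatch

[g P] — P of type ⟨t,⟨t,⟨e,e⟩⟩⟩ combines with g of type t: type ⟨t,⟨e,e⟩⟩.
[R [g P]]: e with ⟨t,⟨e,e⟩⟩ — neither is a function whose domain matches the other; composition fails here.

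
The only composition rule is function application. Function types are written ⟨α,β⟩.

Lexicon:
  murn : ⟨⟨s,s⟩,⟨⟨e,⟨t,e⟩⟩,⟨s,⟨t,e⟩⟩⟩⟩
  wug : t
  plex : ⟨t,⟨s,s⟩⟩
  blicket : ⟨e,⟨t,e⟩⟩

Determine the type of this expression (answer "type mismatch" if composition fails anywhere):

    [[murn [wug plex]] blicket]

[wug plex]: ⟨t,⟨s,s⟩⟩ applied to t yields ⟨s,s⟩.
[murn [wug plex]]: ⟨⟨s,s⟩,⟨⟨e,⟨t,e⟩⟩,⟨s,⟨t,e⟩⟩⟩⟩ applied to ⟨s,s⟩ yields ⟨⟨e,⟨t,e⟩⟩,⟨s,⟨t,e⟩⟩⟩.
[[murn [wug plex]] blicket]: ⟨⟨e,⟨t,e⟩⟩,⟨s,⟨t,e⟩⟩⟩ applied to ⟨e,⟨t,e⟩⟩ yields ⟨s,⟨t,e⟩⟩.

⟨s,⟨t,e⟩⟩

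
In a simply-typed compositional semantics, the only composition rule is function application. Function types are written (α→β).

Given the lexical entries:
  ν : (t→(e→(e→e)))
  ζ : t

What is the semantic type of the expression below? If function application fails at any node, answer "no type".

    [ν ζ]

(e→(e→e))

At [ν ζ], ν : (t→(e→(e→e))) takes ζ : t, giving (e→(e→e)).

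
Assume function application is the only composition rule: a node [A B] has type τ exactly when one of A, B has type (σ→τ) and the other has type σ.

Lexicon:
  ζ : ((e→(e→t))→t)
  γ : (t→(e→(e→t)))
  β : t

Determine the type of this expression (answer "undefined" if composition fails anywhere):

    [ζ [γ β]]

t

[γ β]: (t→(e→(e→t))) applied to t yields (e→(e→t)).
[ζ [γ β]]: ((e→(e→t))→t) applied to (e→(e→t)) yields t.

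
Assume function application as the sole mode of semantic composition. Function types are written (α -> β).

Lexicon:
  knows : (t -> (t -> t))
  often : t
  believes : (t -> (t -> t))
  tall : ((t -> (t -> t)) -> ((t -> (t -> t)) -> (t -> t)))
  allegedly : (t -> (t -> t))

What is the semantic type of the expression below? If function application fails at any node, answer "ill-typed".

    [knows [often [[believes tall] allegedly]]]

At [believes tall], tall : ((t -> (t -> t)) -> ((t -> (t -> t)) -> (t -> t))) takes believes : (t -> (t -> t)), giving ((t -> (t -> t)) -> (t -> t)).
At [[believes tall] allegedly], [believes tall] : ((t -> (t -> t)) -> (t -> t)) takes allegedly : (t -> (t -> t)), giving (t -> t).
At [often [[believes tall] allegedly]], [[believes tall] allegedly] : (t -> t) takes often : t, giving t.
At [knows [often [[believes tall] allegedly]]], knows : (t -> (t -> t)) takes [often [[believes tall] allegedly]] : t, giving (t -> t).

(t -> t)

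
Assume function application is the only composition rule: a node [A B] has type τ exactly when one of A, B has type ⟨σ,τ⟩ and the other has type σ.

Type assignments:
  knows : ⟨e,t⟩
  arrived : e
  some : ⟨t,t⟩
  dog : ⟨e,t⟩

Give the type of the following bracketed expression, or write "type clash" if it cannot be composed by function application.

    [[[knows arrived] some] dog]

[knows arrived]: functor knows : ⟨e,t⟩, argument arrived : e; result t.
[[knows arrived] some]: functor some : ⟨t,t⟩, argument [knows arrived] : t; result t.
At [[[knows arrived] some] dog]: neither t nor ⟨e,t⟩ can take the other as argument; the node is ill-typed.

type clash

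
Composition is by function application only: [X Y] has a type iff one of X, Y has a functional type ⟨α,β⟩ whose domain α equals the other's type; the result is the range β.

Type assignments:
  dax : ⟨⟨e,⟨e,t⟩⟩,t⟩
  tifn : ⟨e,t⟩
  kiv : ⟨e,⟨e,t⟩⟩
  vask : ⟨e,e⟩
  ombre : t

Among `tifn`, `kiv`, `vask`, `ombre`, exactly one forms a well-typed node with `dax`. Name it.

tifn : ⟨e,t⟩ — does not combine with dax.
kiv — combines: dax : ⟨⟨e,⟨e,t⟩⟩,t⟩ takes kiv : ⟨e,⟨e,t⟩⟩ as argument, giving t.
vask : ⟨e,e⟩ — does not combine with dax.
ombre : t — does not combine with dax.

kiv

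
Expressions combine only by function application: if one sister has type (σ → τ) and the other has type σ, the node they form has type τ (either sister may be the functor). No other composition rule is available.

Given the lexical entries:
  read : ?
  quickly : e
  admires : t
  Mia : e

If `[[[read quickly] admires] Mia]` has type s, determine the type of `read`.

[[[read quickly] admires] Mia] is required to be s. Mia : e cannot yield s as functor, so [[read quickly] admires] : (e → s).
[[read quickly] admires] is required to be (e → s). admires : t cannot yield (e → s) as functor, so [read quickly] : (t → (e → s)).
[read quickly] is required to be (t → (e → s)). quickly : e cannot yield (t → (e → s)) as functor, so read : (e → (t → (e → s))).

(e → (t → (e → s)))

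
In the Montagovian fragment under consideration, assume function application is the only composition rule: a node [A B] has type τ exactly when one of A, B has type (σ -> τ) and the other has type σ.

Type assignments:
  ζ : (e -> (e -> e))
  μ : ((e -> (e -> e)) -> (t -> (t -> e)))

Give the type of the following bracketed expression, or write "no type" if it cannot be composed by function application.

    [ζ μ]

(t -> (t -> e))

[ζ μ]: functor μ : ((e -> (e -> e)) -> (t -> (t -> e))), argument ζ : (e -> (e -> e)); result (t -> (t -> e)).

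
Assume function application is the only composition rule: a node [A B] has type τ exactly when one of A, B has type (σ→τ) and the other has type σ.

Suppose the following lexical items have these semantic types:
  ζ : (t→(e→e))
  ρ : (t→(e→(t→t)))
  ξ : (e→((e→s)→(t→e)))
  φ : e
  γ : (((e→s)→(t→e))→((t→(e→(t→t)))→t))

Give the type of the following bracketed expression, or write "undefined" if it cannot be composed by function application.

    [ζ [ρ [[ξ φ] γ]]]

[ξ φ] — ξ of type (e→((e→s)→(t→e))) combines with φ of type e: type ((e→s)→(t→e)).
[[ξ φ] γ] — γ of type (((e→s)→(t→e))→((t→(e→(t→t)))→t)) combines with [ξ φ] of type ((e→s)→(t→e)): type ((t→(e→(t→t)))→t).
[ρ [[ξ φ] γ]] — [[ξ φ] γ] of type ((t→(e→(t→t)))→t) combines with ρ of type (t→(e→(t→t))): type t.
[ζ [ρ [[ξ φ] γ]]] — ζ of type (t→(e→e)) combines with [ρ [[ξ φ] γ]] of type t: type (e→e).

(e→e)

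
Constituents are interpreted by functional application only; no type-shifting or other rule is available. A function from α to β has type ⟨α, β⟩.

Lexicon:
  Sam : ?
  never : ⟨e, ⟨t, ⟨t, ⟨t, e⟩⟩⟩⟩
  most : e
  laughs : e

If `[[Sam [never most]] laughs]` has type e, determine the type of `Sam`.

[[Sam [never most]] laughs] must have type e. The sister laughs has type e; that is not a function onto e, so [Sam [never most]] must be the functor, of type ⟨e, e⟩.
[Sam [never most]] must have type ⟨e, e⟩. The sister [never most] has type ⟨t, ⟨t, ⟨t, e⟩⟩⟩; that is not a function onto ⟨e, e⟩, so Sam must be the functor, of type ⟨⟨t, ⟨t, ⟨t, e⟩⟩⟩, ⟨e, e⟩⟩.

⟨⟨t, ⟨t, ⟨t, e⟩⟩⟩, ⟨e, e⟩⟩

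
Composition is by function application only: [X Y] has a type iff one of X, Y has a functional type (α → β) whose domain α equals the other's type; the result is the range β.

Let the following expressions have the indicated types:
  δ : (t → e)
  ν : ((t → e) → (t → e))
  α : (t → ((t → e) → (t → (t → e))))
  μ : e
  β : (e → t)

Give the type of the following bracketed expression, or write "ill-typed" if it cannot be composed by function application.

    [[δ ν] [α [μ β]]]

(t → (t → e))

[δ ν] — ν of type ((t → e) → (t → e)) combines with δ of type (t → e): type (t → e).
[μ β] — β of type (e → t) combines with μ of type e: type t.
[α [μ β]] — α of type (t → ((t → e) → (t → (t → e)))) combines with [μ β] of type t: type ((t → e) → (t → (t → e))).
[[δ ν] [α [μ β]]] — [α [μ β]] of type ((t → e) → (t → (t → e))) combines with [δ ν] of type (t → e): type (t → (t → e)).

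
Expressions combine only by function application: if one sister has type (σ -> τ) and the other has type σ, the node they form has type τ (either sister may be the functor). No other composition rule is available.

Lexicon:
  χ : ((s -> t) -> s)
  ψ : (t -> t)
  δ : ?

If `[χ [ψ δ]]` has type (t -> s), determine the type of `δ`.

((t -> t) -> (((s -> t) -> s) -> (t -> s)))

For [χ [ψ δ]] to have type (t -> s) with χ of type ((s -> t) -> s), [ψ δ] must be the function: [ψ δ] : (((s -> t) -> s) -> (t -> s)).
For [ψ δ] to have type (((s -> t) -> s) -> (t -> s)) with ψ of type (t -> t), δ must be the function: δ : ((t -> t) -> (((s -> t) -> s) -> (t -> s))).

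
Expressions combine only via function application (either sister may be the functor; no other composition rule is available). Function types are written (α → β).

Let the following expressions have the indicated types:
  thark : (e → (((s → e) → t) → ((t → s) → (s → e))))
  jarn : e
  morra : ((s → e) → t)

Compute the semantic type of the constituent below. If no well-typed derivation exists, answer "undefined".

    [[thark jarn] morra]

((t → s) → (s → e))

[thark jarn]: functor thark : (e → (((s → e) → t) → ((t → s) → (s → e)))), argument jarn : e; result (((s → e) → t) → ((t → s) → (s → e))).
[[thark jarn] morra]: functor [thark jarn] : (((s → e) → t) → ((t → s) → (s → e))), argument morra : ((s → e) → t); result ((t → s) → (s → e)).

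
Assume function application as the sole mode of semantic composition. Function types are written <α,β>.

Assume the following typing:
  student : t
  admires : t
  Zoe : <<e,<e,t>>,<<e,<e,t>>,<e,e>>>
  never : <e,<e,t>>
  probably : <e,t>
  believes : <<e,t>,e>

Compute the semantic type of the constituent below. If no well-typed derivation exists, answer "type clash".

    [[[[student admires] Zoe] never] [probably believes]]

type clash

[student admires]: t with t — neither is a function whose domain matches the other; composition fails here.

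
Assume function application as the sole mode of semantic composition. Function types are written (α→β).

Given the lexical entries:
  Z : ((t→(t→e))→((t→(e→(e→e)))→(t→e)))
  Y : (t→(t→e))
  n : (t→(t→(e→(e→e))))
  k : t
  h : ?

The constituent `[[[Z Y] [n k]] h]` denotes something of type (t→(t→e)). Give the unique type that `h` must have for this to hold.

For [[[Z Y] [n k]] h] to have type (t→(t→e)) with [[Z Y] [n k]] of type (t→e), h must be the function: h : ((t→e)→(t→(t→e))).

((t→e)→(t→(t→e)))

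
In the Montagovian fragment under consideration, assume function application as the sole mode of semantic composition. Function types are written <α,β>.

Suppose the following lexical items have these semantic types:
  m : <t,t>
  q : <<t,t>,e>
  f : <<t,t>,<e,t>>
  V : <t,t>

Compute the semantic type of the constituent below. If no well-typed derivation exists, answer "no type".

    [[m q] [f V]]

[m q] — q of type <<t,t>,e> combines with m of type <t,t>: type e.
[f V] — f of type <<t,t>,<e,t>> combines with V of type <t,t>: type <e,t>.
[[m q] [f V]] — [f V] of type <e,t> combines with [m q] of type e: type t.

t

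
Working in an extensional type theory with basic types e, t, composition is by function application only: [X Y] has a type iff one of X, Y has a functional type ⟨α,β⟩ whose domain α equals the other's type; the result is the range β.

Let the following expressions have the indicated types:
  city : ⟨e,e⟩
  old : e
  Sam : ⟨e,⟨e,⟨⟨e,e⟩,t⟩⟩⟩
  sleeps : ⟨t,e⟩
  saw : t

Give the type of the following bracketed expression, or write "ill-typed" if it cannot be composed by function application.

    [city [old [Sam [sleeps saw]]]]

[sleeps saw] — sleeps of type ⟨t,e⟩ combines with saw of type t: type e.
[Sam [sleeps saw]] — Sam of type ⟨e,⟨e,⟨⟨e,e⟩,t⟩⟩⟩ combines with [sleeps saw] of type e: type ⟨e,⟨⟨e,e⟩,t⟩⟩.
[old [Sam [sleeps saw]]] — [Sam [sleeps saw]] of type ⟨e,⟨⟨e,e⟩,t⟩⟩ combines with old of type e: type ⟨⟨e,e⟩,t⟩.
[city [old [Sam [sleeps saw]]]] — [old [Sam [sleeps saw]]] of type ⟨⟨e,e⟩,t⟩ combines with city of type ⟨e,e⟩: type t.

t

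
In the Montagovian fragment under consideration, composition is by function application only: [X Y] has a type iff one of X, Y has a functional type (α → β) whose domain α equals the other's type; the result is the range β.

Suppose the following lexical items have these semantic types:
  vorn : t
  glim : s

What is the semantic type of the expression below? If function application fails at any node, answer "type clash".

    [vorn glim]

[vorn glim]: t and s cannot combine by function application — type clash.

type clash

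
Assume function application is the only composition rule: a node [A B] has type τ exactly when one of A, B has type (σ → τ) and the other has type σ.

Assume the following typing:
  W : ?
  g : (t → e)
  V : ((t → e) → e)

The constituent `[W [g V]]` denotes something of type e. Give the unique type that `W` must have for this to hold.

(e → e)

[W [g V]] must have type e. The sister [g V] has type e; that is not a function onto e, so W must be the functor, of type (e → e).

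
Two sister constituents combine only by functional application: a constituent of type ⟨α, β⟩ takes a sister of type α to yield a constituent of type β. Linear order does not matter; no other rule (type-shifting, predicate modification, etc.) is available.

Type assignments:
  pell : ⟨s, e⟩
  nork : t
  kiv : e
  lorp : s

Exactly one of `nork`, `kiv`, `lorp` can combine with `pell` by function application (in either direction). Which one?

nork : t — neither side's domain matches the other.
kiv : e — neither side's domain matches the other.
lorp — combines: pell : ⟨s, e⟩ takes lorp : s as argument, giving e.

lorp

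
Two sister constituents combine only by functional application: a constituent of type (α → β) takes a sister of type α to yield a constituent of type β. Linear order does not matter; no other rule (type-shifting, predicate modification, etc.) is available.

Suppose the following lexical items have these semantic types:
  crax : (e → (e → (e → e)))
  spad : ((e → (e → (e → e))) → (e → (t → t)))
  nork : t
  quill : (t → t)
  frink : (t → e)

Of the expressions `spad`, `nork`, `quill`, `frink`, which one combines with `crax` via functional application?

spad — combines: spad : ((e → (e → (e → e))) → (e → (t → t))) takes crax : (e → (e → (e → e))) as argument, giving (e → (t → t)).
nork : t — does not combine with crax.
quill : (t → t) — does not combine with crax.
frink : (t → e) — does not combine with crax.

spad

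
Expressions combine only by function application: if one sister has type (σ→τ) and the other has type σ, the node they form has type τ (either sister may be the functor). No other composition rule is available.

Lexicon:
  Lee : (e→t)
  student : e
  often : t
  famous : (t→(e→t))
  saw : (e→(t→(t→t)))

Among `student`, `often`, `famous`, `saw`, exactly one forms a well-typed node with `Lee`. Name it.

student — combines: Lee : (e→t) takes student : e as argument, giving t.
often : t — neither side's domain matches the other.
famous : (t→(e→t)) — neither side's domain matches the other.
saw : (e→(t→(t→t))) — neither side's domain matches the other.

student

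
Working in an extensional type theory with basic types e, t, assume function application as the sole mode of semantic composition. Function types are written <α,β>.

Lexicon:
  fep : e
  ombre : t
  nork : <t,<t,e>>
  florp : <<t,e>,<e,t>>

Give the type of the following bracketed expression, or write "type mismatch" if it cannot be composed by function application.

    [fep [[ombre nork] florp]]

At [ombre nork], nork : <t,<t,e>> takes ombre : t, giving <t,e>.
At [[ombre nork] florp], florp : <<t,e>,<e,t>> takes [ombre nork] : <t,e>, giving <e,t>.
At [fep [[ombre nork] florp]], [[ombre nork] florp] : <e,t> takes fep : e, giving t.

t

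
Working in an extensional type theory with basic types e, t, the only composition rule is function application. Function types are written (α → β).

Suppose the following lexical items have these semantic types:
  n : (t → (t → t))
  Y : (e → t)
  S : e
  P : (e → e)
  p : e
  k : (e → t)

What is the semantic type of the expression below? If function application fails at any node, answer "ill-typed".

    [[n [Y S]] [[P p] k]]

At [Y S], Y : (e → t) takes S : e, giving t.
At [n [Y S]], n : (t → (t → t)) takes [Y S] : t, giving (t → t).
At [P p], P : (e → e) takes p : e, giving e.
At [[P p] k], k : (e → t) takes [P p] : e, giving t.
At [[n [Y S]] [[P p] k]], [n [Y S]] : (t → t) takes [[P p] k] : t, giving t.

t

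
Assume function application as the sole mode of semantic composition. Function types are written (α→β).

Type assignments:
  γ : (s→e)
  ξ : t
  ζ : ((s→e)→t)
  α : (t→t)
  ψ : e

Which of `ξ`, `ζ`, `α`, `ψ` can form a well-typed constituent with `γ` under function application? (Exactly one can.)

ξ : t — γ needs s; ξ needs nothing (atomic); neither fits.
ζ — combines: ζ : ((s→e)→t) takes γ : (s→e) as argument, giving t.
α : (t→t) — γ needs s; α needs t; neither fits.
ψ : e — γ needs s; ψ needs nothing (atomic); neither fits.

ζ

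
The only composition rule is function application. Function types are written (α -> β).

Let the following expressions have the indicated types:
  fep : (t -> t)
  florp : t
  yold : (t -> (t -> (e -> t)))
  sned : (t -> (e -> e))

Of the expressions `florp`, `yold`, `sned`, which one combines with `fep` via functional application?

florp

florp — combines: fep : (t -> t) takes florp : t as argument, giving t.
yold : (t -> (t -> (e -> t))) — does not combine with fep.
sned : (t -> (e -> e)) — does not combine with fep.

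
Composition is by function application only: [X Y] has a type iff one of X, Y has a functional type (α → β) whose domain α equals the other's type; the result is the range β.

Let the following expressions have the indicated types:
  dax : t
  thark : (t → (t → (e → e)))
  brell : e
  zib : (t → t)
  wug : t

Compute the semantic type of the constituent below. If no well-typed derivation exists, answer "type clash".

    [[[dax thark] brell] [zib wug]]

[dax thark]: (t → (t → (e → e))) applied to t yields (t → (e → e)).
[[dax thark] brell]: (t → (e → e)) and e cannot combine by function application — type clash.

type clash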